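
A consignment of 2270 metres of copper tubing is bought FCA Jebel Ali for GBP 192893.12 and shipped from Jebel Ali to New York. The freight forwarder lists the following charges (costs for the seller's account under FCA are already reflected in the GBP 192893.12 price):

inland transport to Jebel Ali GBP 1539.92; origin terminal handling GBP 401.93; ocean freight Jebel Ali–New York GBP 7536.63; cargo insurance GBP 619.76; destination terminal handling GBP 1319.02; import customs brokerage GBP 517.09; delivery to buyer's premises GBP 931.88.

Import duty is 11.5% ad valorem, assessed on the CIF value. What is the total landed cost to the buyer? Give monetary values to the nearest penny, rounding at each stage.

FCA: the seller delivers export-cleared goods to the carrier; the buyer bears costs from that point.
Already in the invoice (seller's account under FCA): inland to port — exclude.
CIF value = FCA price + origin terminal + freight + insurance = 192893.12 + 401.93 + 7536.63 + 619.76 = 201451.44
Import duty = 201451.44 × 11.5% = 23166.92
Buyer bears: origin terminal 401.93 + freight 7536.63 + insurance 619.76 + destination terminal 1319.02 + brokerage 517.09 + delivery 931.88 + duty 23166.92 = 34493.23
Landed cost = invoice 192893.12 + 34493.23 = 227386.35

Total landed cost: GBP 227386.35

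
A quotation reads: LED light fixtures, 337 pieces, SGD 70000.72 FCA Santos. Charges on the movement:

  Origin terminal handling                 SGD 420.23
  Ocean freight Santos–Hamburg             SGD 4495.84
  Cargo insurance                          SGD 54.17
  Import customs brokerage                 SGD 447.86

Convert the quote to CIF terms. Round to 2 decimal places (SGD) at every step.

CIF price: SGD 74970.96

Not relevant to the conversion: brokerage — on the buyer under both terms; not part of either seller's price.
From FCA to CIF, the seller additionally bears: origin terminal, freight, insurance.
CIF price = 70000.72 + 420.23 + 4495.84 + 54.17 = 74970.96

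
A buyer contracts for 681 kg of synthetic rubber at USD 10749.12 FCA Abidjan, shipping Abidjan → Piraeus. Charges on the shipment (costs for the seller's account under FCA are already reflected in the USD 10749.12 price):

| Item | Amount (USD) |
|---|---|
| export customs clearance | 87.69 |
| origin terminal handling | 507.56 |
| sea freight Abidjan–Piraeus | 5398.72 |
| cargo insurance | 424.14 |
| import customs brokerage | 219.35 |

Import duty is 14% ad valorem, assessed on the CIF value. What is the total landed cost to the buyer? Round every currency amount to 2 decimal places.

Total landed cost: USD 19690.03

FCA: the seller delivers export-cleared goods to the carrier; the buyer bears costs from that point.
Already in the invoice (seller's account under FCA): export clearance — exclude.
CIF value = FCA price + origin terminal + freight + insurance = 10749.12 + 507.56 + 5398.72 + 424.14 = 17079.54
Import duty = 17079.54 × 14% = 2391.14
Buyer bears: origin terminal 507.56 + freight 5398.72 + insurance 424.14 + brokerage 219.35 + duty 2391.14 = 8940.91
Landed cost = invoice 10749.12 + 8940.91 = 19690.03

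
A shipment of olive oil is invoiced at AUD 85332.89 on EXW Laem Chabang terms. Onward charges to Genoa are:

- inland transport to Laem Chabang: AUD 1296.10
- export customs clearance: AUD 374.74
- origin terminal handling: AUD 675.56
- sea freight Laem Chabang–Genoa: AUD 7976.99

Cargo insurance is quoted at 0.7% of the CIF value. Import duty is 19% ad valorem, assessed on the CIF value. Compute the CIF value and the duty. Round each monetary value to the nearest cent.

Let C be the CIF value. C = EXW price + pre-shipment costs + freight + 0.7% × C
C − 0.7% × C = 85332.89 + 1296.10 + 374.74 + 675.56 + 7976.99
0.993 × C = 95656.28
C = 95656.28 / 0.993 = 96330.59
Insurance premium = 0.7% × 96330.59 = 674.31
Import duty = 96330.59 × 19% = 18302.81

CIF value: AUD 96330.59; import duty: AUD 18302.81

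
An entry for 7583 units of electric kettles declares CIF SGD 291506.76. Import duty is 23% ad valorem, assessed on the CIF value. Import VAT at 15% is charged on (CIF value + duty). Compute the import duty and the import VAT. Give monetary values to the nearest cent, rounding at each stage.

Import duty = 291506.76 × 23% = 67046.55
VAT base = CIF + duty = 291506.76 + 67046.55 = 358553.31
Import VAT = 358553.31 × 15% = 53783.00

Import duty: SGD 67046.55; import VAT: SGD 53783.00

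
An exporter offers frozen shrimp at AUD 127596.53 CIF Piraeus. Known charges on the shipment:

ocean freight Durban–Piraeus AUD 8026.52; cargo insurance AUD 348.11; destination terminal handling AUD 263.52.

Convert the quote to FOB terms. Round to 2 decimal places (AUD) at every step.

FOB price: AUD 119221.90

Not relevant to the conversion: destination terminal — on the buyer under both terms; not part of either seller's price.
From CIF to FOB, the seller no longer bears: freight, insurance.
FOB price = 127596.53 − 8026.52 − 348.11 = 119221.90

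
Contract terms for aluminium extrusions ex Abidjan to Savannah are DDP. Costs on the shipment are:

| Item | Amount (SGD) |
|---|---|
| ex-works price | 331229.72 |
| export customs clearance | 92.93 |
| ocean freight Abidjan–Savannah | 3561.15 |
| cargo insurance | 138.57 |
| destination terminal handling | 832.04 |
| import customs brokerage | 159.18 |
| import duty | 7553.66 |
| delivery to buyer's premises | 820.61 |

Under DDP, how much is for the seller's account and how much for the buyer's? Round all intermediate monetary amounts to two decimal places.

Seller: SGD 344387.86; buyer: SGD 0.00

DDP: the seller bears all costs including import duty.
Seller's account: goods 331229.72 + export clearance 92.93 + freight 3561.15 + insurance 138.57 + destination terminal 832.04 + brokerage 159.18 + duty 7553.66 + delivery 820.61 = 344387.86
Buyer's account: 0.00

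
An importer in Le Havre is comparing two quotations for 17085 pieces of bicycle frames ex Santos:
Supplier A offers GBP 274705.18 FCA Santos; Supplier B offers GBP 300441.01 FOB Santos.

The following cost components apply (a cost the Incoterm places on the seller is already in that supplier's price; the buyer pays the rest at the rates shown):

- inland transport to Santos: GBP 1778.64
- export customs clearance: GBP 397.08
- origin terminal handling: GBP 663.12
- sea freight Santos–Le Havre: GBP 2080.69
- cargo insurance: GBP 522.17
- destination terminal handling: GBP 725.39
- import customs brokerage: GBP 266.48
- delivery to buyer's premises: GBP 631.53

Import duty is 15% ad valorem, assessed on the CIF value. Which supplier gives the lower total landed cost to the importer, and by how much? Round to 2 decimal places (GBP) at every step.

Supplier A is cheaper by GBP 28833.62

Supplier A (FCA):
CIF value = FCA price + origin terminal + freight + insurance = 274705.18 + 663.12 + 2080.69 + 522.17 = 277971.16
Import duty = 277971.16 × 15% = 41695.67
Buyer bears (A): 663.12 + 2080.69 + 522.17 + 725.39 + 266.48 + 631.53 = 4889.38
Landed cost (A) = invoice 274705.18 + 4889.38 + duty 41695.67 = 321290.23
Supplier B (FOB):
CIF value = FOB price + freight + insurance = 300441.01 + 2080.69 + 522.17 = 303043.87
Import duty = 303043.87 × 15% = 45456.58
Buyer bears (B): 2080.69 + 522.17 + 725.39 + 266.48 + 631.53 = 4226.26
Landed cost (B) = invoice 300441.01 + 4226.26 + duty 45456.58 = 350123.85
Difference = |321290.23 − 350123.85| = 28833.62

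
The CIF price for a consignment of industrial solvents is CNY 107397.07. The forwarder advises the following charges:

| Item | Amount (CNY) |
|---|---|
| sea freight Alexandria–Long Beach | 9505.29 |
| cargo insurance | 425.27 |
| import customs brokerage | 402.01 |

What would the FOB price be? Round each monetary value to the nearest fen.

FOB price: CNY 97466.51

Not relevant to the conversion: brokerage — on the buyer under both terms; not part of either seller's price.
From CIF to FOB, the seller no longer bears: freight, insurance.
FOB price = 107397.07 − 9505.29 − 425.27 = 97466.51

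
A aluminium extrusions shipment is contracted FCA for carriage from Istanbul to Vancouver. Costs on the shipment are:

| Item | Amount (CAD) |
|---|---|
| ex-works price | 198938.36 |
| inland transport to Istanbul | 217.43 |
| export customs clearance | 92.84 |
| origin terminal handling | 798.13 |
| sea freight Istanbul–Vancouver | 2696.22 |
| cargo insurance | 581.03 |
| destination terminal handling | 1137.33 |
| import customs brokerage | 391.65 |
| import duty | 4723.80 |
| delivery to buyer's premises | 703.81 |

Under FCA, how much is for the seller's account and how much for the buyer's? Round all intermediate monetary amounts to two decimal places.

Seller: CAD 199248.63; buyer: CAD 11031.97

FCA: the seller delivers export-cleared goods to the carrier; the buyer bears costs from that point.
Seller's account: goods 198938.36 + inland to port 217.43 + export clearance 92.84 = 199248.63
Buyer's account: origin terminal 798.13 + freight 2696.22 + insurance 581.03 + destination terminal 1137.33 + brokerage 391.65 + duty 4723.80 + delivery 703.81 = 11031.97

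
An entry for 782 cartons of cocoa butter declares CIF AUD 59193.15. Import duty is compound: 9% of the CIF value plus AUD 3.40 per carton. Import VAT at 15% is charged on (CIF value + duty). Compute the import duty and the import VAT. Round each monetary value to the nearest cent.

Import duty: AUD 7986.18; import VAT: AUD 10076.90

Ad valorem component: 59193.15 × 9% = 5327.38
Specific component: 782 × 3.40 = 2658.80
Import duty = 5327.38 + 2658.80 = 7986.18
VAT base = CIF + duty = 59193.15 + 7986.18 = 67179.33
Import VAT = 67179.33 × 15% = 10076.90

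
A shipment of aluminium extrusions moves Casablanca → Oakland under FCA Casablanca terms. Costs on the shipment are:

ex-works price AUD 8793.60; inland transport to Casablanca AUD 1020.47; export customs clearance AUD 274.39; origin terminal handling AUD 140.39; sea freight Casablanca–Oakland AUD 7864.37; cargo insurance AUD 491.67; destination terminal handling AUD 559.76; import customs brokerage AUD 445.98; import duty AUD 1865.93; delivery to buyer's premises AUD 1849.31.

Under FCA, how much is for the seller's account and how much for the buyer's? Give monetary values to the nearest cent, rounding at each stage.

Seller: AUD 10088.46; buyer: AUD 13217.41

FCA: the seller delivers export-cleared goods to the carrier; the buyer bears costs from that point.
Seller's account: goods 8793.60 + inland to port 1020.47 + export clearance 274.39 = 10088.46
Buyer's account: origin terminal 140.39 + freight 7864.37 + insurance 491.67 + destination terminal 559.76 + brokerage 445.98 + duty 1865.93 + delivery 1849.31 = 13217.41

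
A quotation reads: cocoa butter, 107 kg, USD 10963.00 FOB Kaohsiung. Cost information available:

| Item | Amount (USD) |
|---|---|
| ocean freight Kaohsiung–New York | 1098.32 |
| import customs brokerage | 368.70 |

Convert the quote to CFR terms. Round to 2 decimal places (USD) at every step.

CFR price: USD 12061.32

Not relevant to the conversion: brokerage — on the buyer under both terms; not part of either seller's price.
From FOB to CFR, the seller additionally bears: freight.
CFR price = 10963.00 + 1098.32 = 12061.32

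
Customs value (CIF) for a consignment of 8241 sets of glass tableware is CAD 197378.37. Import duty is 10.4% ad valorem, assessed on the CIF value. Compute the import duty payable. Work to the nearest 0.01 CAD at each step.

Import duty = 197378.37 × 10.4% = 20527.35

Import duty: CAD 20527.35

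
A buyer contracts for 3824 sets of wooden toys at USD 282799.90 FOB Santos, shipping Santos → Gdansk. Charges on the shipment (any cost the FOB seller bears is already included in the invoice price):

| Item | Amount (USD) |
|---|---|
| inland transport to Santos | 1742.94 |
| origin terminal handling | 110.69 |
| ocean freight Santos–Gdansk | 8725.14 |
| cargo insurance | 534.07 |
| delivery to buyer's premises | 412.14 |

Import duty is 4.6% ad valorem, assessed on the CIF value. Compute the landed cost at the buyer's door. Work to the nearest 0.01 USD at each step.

Total landed cost: USD 305905.97

FOB: the seller bears costs until goods are on board at the origin port; the buyer bears freight, insurance and all costs thereafter.
Already in the invoice (seller's account under FOB): inland to port, origin terminal — exclude.
CIF value = FOB price + freight + insurance = 282799.90 + 8725.14 + 534.07 = 292059.11
Import duty = 292059.11 × 4.6% = 13434.72
Buyer bears: freight 8725.14 + insurance 534.07 + delivery 412.14 + duty 13434.72 = 23106.07
Landed cost = invoice 282799.90 + 23106.07 = 305905.97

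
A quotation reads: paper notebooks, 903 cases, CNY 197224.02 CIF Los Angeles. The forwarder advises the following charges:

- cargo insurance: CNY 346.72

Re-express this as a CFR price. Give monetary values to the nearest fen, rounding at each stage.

CFR price: CNY 196877.30

From CIF to CFR, the seller no longer bears: insurance.
CFR price = 197224.02 − 346.72 = 196877.30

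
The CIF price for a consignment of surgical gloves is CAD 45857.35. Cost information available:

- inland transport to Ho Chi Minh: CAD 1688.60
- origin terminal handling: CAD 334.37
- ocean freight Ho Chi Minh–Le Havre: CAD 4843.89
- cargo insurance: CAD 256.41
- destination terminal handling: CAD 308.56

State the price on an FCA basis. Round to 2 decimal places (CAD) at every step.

Not relevant to the conversion: inland to port — on the seller under both CIF and FCA; already in the CIF price and stays in the FCA price. destination terminal — on the buyer under both terms; not part of either seller's price.
From CIF to FCA, the seller no longer bears: origin terminal, freight, insurance.
FCA price = 45857.35 − 334.37 − 4843.89 − 256.41 = 40422.68

FCA price: CAD 40422.68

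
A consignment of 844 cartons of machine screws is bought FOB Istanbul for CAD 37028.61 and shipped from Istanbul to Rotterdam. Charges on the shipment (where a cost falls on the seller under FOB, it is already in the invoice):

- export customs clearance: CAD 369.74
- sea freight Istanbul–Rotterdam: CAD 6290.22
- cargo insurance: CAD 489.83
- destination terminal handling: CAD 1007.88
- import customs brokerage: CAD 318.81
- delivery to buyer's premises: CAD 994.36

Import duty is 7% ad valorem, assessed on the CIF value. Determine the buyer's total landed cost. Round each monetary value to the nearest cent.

FOB: the seller bears costs until goods are on board at the origin port; the buyer bears freight, insurance and all costs thereafter.
Already in the invoice (seller's account under FOB): export clearance — exclude.
CIF value = FOB price + freight + insurance = 37028.61 + 6290.22 + 489.83 = 43808.66
Import duty = 43808.66 × 7% = 3066.61
Buyer bears: freight 6290.22 + insurance 489.83 + destination terminal 1007.88 + brokerage 318.81 + delivery 994.36 + duty 3066.61 = 12167.71
Landed cost = invoice 37028.61 + 12167.71 = 49196.32

Total landed cost: CAD 49196.32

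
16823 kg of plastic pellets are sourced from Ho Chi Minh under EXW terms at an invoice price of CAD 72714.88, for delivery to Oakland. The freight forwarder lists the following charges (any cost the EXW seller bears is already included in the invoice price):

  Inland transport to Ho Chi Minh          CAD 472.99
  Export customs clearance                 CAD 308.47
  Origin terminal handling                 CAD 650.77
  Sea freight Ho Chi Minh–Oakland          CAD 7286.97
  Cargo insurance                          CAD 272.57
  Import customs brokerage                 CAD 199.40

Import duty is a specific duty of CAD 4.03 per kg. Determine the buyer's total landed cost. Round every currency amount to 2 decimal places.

EXW: the seller makes goods available at their premises; the buyer bears all onward costs.
CIF value = EXW price + inland to port + export clearance + origin terminal + freight + insurance = 72714.88 + 472.99 + 308.47 + 650.77 + 7286.97 + 272.57 = 81706.65
Import duty = 16823 × 4.03 = 67796.69
Buyer bears: inland to port 472.99 + export clearance 308.47 + origin terminal 650.77 + freight 7286.97 + insurance 272.57 + brokerage 199.40 + duty 67796.69 = 76987.86
Landed cost = invoice 72714.88 + 76987.86 = 149702.74

Total landed cost: CAD 149702.74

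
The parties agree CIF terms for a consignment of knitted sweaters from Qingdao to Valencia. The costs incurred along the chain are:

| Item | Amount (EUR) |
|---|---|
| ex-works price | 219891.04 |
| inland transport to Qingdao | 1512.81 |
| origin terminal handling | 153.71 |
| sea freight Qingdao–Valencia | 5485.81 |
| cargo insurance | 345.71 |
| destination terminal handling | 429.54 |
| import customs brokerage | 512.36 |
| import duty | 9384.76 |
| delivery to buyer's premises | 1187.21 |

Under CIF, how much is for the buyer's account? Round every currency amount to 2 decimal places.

Buyer's account: EUR 11513.87

CIF: the seller pays costs through ocean freight and marine insurance to the destination port.
Seller's account: goods 219891.04 + inland to port 1512.81 + origin terminal 153.71 + freight 5485.81 + insurance 345.71 = 227389.08
Buyer's account: destination terminal 429.54 + brokerage 512.36 + duty 9384.76 + delivery 1187.21 = 11513.87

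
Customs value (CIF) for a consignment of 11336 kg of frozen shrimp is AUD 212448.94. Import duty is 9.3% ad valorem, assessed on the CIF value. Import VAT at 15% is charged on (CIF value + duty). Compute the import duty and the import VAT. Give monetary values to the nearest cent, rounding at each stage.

Import duty: AUD 19757.75; import VAT: AUD 34831.00

Import duty = 212448.94 × 9.3% = 19757.75
VAT base = CIF + duty = 212448.94 + 19757.75 = 232206.69
Import VAT = 232206.69 × 15% = 34831.00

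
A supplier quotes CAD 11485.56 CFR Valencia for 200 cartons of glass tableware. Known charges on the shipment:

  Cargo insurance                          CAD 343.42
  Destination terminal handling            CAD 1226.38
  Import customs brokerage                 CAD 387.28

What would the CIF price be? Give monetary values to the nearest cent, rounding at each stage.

Not relevant to the conversion: destination terminal, brokerage — on the buyer under both terms; not part of either seller's price.
From CFR to CIF, the seller additionally bears: insurance.
CIF price = 11485.56 + 343.42 = 11828.98

CIF price: CAD 11828.98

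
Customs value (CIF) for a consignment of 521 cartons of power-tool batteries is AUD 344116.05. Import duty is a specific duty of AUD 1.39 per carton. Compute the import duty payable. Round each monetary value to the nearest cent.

Import duty: AUD 724.19

Import duty = 521 × 1.39 = 724.19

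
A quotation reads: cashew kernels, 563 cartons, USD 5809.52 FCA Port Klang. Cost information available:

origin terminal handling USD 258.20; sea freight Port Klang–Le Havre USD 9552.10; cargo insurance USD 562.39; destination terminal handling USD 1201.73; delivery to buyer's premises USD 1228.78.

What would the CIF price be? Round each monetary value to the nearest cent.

Not relevant to the conversion: destination terminal, delivery — on the buyer under both terms; not part of either seller's price.
From FCA to CIF, the seller additionally bears: origin terminal, freight, insurance.
CIF price = 5809.52 + 258.20 + 9552.10 + 562.39 = 16182.21

CIF price: USD 16182.21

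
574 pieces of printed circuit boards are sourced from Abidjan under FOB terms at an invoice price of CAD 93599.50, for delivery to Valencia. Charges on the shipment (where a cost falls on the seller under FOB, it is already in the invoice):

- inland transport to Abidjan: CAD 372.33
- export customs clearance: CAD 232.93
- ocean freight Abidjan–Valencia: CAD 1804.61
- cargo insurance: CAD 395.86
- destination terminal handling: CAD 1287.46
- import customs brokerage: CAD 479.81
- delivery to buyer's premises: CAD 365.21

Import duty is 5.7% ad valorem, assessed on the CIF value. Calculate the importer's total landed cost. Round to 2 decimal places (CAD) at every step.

FOB: the seller bears costs until goods are on board at the origin port; the buyer bears freight, insurance and all costs thereafter.
Already in the invoice (seller's account under FOB): inland to port, export clearance — exclude.
CIF value = FOB price + freight + insurance = 93599.50 + 1804.61 + 395.86 = 95799.97
Import duty = 95799.97 × 5.7% = 5460.60
Buyer bears: freight 1804.61 + insurance 395.86 + destination terminal 1287.46 + brokerage 479.81 + delivery 365.21 + duty 5460.60 = 9793.55
Landed cost = invoice 93599.50 + 9793.55 = 103393.05

Total landed cost: CAD 103393.05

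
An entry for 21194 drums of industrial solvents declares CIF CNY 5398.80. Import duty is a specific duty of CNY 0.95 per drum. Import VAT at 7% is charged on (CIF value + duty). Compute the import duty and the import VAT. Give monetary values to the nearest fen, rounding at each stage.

Import duty: CNY 20134.30; import VAT: CNY 1787.32

Import duty = 21194 × 0.95 = 20134.30
VAT base = CIF + duty = 5398.80 + 20134.30 = 25533.10
Import VAT = 25533.10 × 7% = 1787.32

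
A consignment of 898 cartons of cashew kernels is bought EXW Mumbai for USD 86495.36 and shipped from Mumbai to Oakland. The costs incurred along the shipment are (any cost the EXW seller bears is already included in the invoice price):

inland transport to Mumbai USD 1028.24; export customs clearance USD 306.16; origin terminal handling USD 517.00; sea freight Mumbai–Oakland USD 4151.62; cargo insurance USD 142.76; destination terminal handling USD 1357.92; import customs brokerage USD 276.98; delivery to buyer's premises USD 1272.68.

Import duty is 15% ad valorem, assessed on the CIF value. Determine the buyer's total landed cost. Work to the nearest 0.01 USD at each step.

Total landed cost: USD 109444.89

EXW: the seller makes goods available at their premises; the buyer bears all onward costs.
CIF value = EXW price + inland to port + export clearance + origin terminal + freight + insurance = 86495.36 + 1028.24 + 306.16 + 517.00 + 4151.62 + 142.76 = 92641.14
Import duty = 92641.14 × 15% = 13896.17
Buyer bears: inland to port 1028.24 + export clearance 306.16 + origin terminal 517.00 + freight 4151.62 + insurance 142.76 + destination terminal 1357.92 + brokerage 276.98 + delivery 1272.68 + duty 13896.17 = 22949.53
Landed cost = invoice 86495.36 + 22949.53 = 109444.89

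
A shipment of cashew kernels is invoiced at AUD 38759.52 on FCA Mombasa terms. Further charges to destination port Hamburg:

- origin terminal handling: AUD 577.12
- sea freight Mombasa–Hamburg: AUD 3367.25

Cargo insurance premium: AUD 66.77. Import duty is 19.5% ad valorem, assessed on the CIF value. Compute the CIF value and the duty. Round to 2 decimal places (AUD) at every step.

CIF value: AUD 42770.66; import duty: AUD 8340.28

CIF = FCA price + pre-shipment costs + freight + insurance
CIF = 38759.52 + 577.12 + 3367.25 + 66.77 = 42770.66
Import duty = 42770.66 × 19.5% = 8340.28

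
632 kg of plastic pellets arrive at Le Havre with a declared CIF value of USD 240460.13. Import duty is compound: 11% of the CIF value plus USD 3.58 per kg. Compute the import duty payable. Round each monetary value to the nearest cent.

Import duty: USD 28713.17

Ad valorem component: 240460.13 × 11% = 26450.61
Specific component: 632 × 3.58 = 2262.56
Import duty = 26450.61 + 2262.56 = 28713.17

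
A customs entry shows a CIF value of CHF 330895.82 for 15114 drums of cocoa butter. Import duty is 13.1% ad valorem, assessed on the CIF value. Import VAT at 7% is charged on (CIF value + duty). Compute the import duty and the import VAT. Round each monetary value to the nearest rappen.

Import duty: CHF 43347.35; import VAT: CHF 26197.02

Import duty = 330895.82 × 13.1% = 43347.35
VAT base = CIF + duty = 330895.82 + 43347.35 = 374243.17
Import VAT = 374243.17 × 7% = 26197.02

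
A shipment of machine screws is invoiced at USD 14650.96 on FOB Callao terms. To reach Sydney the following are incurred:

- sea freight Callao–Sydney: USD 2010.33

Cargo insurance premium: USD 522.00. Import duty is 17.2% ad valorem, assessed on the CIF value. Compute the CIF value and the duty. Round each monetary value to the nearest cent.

CIF = FOB price + freight + insurance
CIF = 14650.96 + 2010.33 + 522.00 = 17183.29
Import duty = 17183.29 × 17.2% = 2955.53

CIF value: USD 17183.29; import duty: USD 2955.53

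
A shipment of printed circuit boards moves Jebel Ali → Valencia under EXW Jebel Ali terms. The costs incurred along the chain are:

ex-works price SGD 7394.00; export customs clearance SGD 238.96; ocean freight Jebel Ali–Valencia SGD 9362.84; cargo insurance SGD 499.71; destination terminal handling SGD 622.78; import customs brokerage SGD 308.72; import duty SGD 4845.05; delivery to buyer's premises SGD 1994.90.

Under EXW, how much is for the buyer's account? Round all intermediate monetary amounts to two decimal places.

EXW: the seller makes goods available at their premises; the buyer bears all onward costs.
Seller's account: goods 7394.00 = 7394.00
Buyer's account: export clearance 238.96 + freight 9362.84 + insurance 499.71 + destination terminal 622.78 + brokerage 308.72 + duty 4845.05 + delivery 1994.90 = 17872.96

Buyer's account: SGD 17872.96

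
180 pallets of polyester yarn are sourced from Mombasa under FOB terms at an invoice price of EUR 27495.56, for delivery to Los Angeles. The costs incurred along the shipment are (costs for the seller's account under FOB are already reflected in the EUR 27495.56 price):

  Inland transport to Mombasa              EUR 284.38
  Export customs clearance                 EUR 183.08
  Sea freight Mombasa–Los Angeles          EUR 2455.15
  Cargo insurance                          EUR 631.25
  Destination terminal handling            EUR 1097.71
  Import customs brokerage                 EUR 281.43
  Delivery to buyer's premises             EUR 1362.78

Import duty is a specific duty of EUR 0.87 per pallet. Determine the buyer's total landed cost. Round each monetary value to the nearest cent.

FOB: the seller bears costs until goods are on board at the origin port; the buyer bears freight, insurance and all costs thereafter.
Already in the invoice (seller's account under FOB): inland to port, export clearance — exclude.
CIF value = FOB price + freight + insurance = 27495.56 + 2455.15 + 631.25 = 30581.96
Import duty = 180 × 0.87 = 156.60
Buyer bears: freight 2455.15 + insurance 631.25 + destination terminal 1097.71 + brokerage 281.43 + delivery 1362.78 + duty 156.60 = 5984.92
Landed cost = invoice 27495.56 + 5984.92 = 33480.48

Total landed cost: EUR 33480.48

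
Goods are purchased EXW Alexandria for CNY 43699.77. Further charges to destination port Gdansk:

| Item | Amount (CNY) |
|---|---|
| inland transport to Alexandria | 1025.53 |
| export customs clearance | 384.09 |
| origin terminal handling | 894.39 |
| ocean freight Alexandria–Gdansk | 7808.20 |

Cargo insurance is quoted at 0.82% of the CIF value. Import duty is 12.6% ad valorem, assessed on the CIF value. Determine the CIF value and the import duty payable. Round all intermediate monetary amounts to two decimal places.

Let C be the CIF value. C = EXW price + pre-shipment costs + freight + 0.82% × C
C − 0.82% × C = 43699.77 + 1025.53 + 384.09 + 894.39 + 7808.20
0.9918 × C = 53811.98
C = 53811.98 / 0.9918 = 54256.89
Insurance premium = 0.82% × 54256.89 = 444.91
Import duty = 54256.89 × 12.6% = 6836.37

CIF value: CNY 54256.89; import duty: CNY 6836.37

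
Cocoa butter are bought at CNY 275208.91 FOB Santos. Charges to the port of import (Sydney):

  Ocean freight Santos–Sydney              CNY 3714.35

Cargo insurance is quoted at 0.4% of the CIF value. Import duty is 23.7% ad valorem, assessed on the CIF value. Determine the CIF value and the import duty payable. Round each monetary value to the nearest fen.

Let C be the CIF value. C = FOB price + freight + 0.4% × C
C − 0.4% × C = 275208.91 + 3714.35
0.996 × C = 278923.26
C = 278923.26 / 0.996 = 280043.43
Insurance premium = 0.4% × 280043.43 = 1120.17
Import duty = 280043.43 × 23.7% = 66370.29

CIF value: CNY 280043.43; import duty: CNY 66370.29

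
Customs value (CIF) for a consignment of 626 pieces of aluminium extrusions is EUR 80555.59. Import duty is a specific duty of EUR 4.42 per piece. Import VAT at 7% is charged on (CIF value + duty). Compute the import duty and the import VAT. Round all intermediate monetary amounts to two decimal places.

Import duty: EUR 2766.92; import VAT: EUR 5832.58

Import duty = 626 × 4.42 = 2766.92
VAT base = CIF + duty = 80555.59 + 2766.92 = 83322.51
Import VAT = 83322.51 × 7% = 5832.58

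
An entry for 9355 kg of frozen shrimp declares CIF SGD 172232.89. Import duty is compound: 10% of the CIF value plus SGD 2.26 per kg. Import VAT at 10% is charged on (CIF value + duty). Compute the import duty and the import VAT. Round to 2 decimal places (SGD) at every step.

Ad valorem component: 172232.89 × 10% = 17223.29
Specific component: 9355 × 2.26 = 21142.30
Import duty = 17223.29 + 21142.30 = 38365.59
VAT base = CIF + duty = 172232.89 + 38365.59 = 210598.48
Import VAT = 210598.48 × 10% = 21059.85

Import duty: SGD 38365.59; import VAT: SGD 21059.85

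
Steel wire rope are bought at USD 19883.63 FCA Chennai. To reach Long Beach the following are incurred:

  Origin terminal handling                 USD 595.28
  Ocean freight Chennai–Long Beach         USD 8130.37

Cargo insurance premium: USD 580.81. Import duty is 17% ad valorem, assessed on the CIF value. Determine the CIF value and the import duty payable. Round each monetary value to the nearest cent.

CIF value: USD 29190.09; import duty: USD 4962.32

CIF = FCA price + pre-shipment costs + freight + insurance
CIF = 19883.63 + 595.28 + 8130.37 + 580.81 = 29190.09
Import duty = 29190.09 × 17% = 4962.32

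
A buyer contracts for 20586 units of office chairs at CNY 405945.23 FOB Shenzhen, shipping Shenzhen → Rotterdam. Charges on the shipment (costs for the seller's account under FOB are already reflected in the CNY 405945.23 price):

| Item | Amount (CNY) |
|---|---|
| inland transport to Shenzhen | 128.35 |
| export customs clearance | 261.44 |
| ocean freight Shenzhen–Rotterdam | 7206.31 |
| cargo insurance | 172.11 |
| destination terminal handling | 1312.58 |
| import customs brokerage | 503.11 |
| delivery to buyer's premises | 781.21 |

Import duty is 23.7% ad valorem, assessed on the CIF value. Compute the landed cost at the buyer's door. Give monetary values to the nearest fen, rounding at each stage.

FOB: the seller bears costs until goods are on board at the origin port; the buyer bears freight, insurance and all costs thereafter.
Already in the invoice (seller's account under FOB): inland to port, export clearance — exclude.
CIF value = FOB price + freight + insurance = 405945.23 + 7206.31 + 172.11 = 413323.65
Import duty = 413323.65 × 23.7% = 97957.71
Buyer bears: freight 7206.31 + insurance 172.11 + destination terminal 1312.58 + brokerage 503.11 + delivery 781.21 + duty 97957.71 = 107933.03
Landed cost = invoice 405945.23 + 107933.03 = 513878.26

Total landed cost: CNY 513878.26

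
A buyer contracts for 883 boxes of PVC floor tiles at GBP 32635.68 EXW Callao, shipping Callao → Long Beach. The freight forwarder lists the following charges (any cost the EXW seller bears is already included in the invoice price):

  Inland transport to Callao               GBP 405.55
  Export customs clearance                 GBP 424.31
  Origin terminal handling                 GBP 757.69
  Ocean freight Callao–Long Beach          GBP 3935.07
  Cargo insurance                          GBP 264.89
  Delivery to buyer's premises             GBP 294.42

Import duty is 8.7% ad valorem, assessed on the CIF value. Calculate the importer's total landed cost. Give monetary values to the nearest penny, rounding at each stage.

EXW: the seller makes goods available at their premises; the buyer bears all onward costs.
CIF value = EXW price + inland to port + export clearance + origin terminal + freight + insurance = 32635.68 + 405.55 + 424.31 + 757.69 + 3935.07 + 264.89 = 38423.19
Import duty = 38423.19 × 8.7% = 3342.82
Buyer bears: inland to port 405.55 + export clearance 424.31 + origin terminal 757.69 + freight 3935.07 + insurance 264.89 + delivery 294.42 + duty 3342.82 = 9424.75
Landed cost = invoice 32635.68 + 9424.75 = 42060.43

Total landed cost: GBP 42060.43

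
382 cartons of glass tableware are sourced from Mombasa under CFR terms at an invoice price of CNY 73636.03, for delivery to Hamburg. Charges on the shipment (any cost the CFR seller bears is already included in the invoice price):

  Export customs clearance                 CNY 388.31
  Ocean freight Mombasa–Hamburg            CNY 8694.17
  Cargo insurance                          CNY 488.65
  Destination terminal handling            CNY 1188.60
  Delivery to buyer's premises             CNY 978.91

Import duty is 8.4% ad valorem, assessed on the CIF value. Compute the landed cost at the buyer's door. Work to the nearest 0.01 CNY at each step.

CFR: the seller pays costs through ocean freight to the destination port, but not insurance.
Already in the invoice (seller's account under CFR): export clearance, freight — exclude.
CIF value = CFR price + insurance = 73636.03 + 488.65 = 74124.68
Import duty = 74124.68 × 8.4% = 6226.47
Buyer bears: insurance 488.65 + destination terminal 1188.60 + delivery 978.91 + duty 6226.47 = 8882.63
Landed cost = invoice 73636.03 + 8882.63 = 82518.66

Total landed cost: CNY 82518.66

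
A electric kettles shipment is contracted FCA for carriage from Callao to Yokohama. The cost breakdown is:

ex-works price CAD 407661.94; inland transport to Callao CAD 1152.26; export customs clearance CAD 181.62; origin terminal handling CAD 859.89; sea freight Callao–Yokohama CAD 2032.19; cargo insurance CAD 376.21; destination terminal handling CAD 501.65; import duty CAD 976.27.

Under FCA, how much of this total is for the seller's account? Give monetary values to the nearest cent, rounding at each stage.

Seller's account: CAD 408995.82

FCA: the seller delivers export-cleared goods to the carrier; the buyer bears costs from that point.
Seller's account: goods 407661.94 + inland to port 1152.26 + export clearance 181.62 = 408995.82
Buyer's account: origin terminal 859.89 + freight 2032.19 + insurance 376.21 + destination terminal 501.65 + duty 976.27 = 4746.21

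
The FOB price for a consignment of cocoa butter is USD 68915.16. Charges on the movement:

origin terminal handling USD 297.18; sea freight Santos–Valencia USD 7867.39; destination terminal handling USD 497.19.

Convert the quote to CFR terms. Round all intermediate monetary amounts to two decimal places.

CFR price: USD 76782.55

Not relevant to the conversion: origin terminal — on the seller under both FOB and CFR; already in the FOB price and stays in the CFR price. destination terminal — on the buyer under both terms; not part of either seller's price.
From FOB to CFR, the seller additionally bears: freight.
CFR price = 68915.16 + 7867.39 = 76782.55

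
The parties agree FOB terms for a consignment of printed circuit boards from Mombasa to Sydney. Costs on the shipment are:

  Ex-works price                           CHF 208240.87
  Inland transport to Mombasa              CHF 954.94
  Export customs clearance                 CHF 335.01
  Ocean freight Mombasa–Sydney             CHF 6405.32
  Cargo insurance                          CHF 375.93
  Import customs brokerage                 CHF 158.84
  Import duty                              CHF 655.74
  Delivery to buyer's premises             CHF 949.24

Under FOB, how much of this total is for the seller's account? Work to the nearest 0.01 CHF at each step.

FOB: the seller bears costs until goods are on board at the origin port; the buyer bears freight, insurance and all costs thereafter.
Seller's account: goods 208240.87 + inland to port 954.94 + export clearance 335.01 = 209530.82
Buyer's account: freight 6405.32 + insurance 375.93 + brokerage 158.84 + duty 655.74 + delivery 949.24 = 8545.07

Seller's account: CHF 209530.82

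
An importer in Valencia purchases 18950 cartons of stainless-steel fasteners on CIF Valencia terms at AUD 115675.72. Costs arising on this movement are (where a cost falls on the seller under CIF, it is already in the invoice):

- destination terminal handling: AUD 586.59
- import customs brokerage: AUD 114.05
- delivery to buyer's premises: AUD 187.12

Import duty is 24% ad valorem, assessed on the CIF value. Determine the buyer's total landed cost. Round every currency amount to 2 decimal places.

Total landed cost: AUD 144325.65

CIF: the seller pays costs through ocean freight and marine insurance to the destination port.
The CIF price already equals the CIF value: 115675.72
Import duty = 115675.72 × 24% = 27762.17
Buyer bears: destination terminal 586.59 + brokerage 114.05 + delivery 187.12 + duty 27762.17 = 28649.93
Landed cost = invoice 115675.72 + 28649.93 = 144325.65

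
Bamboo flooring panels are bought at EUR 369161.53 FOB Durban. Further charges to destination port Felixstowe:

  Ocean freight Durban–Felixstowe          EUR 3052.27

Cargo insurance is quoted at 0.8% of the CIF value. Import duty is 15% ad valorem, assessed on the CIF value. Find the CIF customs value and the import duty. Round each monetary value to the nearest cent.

Let C be the CIF value. C = FOB price + freight + 0.8% × C
C − 0.8% × C = 369161.53 + 3052.27
0.992 × C = 372213.80
C = 372213.80 / 0.992 = 375215.52
Insurance premium = 0.8% × 375215.52 = 3001.72
Import duty = 375215.52 × 15% = 56282.33

CIF value: EUR 375215.52; import duty: EUR 56282.33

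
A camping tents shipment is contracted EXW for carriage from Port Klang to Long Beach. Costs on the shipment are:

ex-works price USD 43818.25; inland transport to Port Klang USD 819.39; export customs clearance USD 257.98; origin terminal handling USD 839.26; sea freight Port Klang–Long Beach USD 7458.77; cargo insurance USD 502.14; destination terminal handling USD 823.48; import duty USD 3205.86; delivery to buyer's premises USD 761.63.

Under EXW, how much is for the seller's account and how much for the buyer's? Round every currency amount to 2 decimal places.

EXW: the seller makes goods available at their premises; the buyer bears all onward costs.
Seller's account: goods 43818.25 = 43818.25
Buyer's account: inland to port 819.39 + export clearance 257.98 + origin terminal 839.26 + freight 7458.77 + insurance 502.14 + destination terminal 823.48 + duty 3205.86 + delivery 761.63 = 14668.51

Seller: USD 43818.25; buyer: USD 14668.51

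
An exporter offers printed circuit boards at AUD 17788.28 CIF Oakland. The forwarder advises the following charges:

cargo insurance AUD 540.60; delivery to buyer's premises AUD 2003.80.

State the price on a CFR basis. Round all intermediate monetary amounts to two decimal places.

Not relevant to the conversion: delivery — on the buyer under both terms; not part of either seller's price.
From CIF to CFR, the seller no longer bears: insurance.
CFR price = 17788.28 − 540.60 = 17247.68

CFR price: AUD 17247.68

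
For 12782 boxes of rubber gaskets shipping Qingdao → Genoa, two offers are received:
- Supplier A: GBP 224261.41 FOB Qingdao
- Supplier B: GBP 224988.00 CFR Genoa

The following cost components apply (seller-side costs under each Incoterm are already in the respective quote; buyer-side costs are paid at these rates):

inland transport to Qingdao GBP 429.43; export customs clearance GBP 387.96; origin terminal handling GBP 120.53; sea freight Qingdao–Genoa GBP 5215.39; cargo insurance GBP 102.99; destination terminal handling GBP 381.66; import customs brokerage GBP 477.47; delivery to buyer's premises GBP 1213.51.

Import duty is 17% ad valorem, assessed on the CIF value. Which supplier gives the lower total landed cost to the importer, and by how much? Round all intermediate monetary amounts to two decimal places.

Supplier B is cheaper by GBP 5251.89

Supplier A (FOB):
CIF value = FOB price + freight + insurance = 224261.41 + 5215.39 + 102.99 = 229579.79
Import duty = 229579.79 × 17% = 39028.56
Buyer bears (A): 5215.39 + 102.99 + 381.66 + 477.47 + 1213.51 = 7391.02
Landed cost (A) = invoice 224261.41 + 7391.02 + duty 39028.56 = 270680.99
Supplier B (CFR):
CIF value = CFR price + insurance = 224988.00 + 102.99 = 225090.99
Import duty = 225090.99 × 17% = 38265.47
Buyer bears (B): 102.99 + 381.66 + 477.47 + 1213.51 = 2175.63
Landed cost (B) = invoice 224988.00 + 2175.63 + duty 38265.47 = 265429.10
Difference = |270680.99 − 265429.10| = 5251.89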